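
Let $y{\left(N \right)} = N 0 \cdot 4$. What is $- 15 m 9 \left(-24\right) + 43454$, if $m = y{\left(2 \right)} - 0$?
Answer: $43454$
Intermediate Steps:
$y{\left(N \right)} = 0$ ($y{\left(N \right)} = 0 \cdot 4 = 0$)
$m = 0$ ($m = 0 - 0 = 0 + 0 = 0$)
$- 15 m 9 \left(-24\right) + 43454 = - 15 \cdot 0 \cdot 9 \left(-24\right) + 43454 = \left(-15\right) 0 \left(-24\right) + 43454 = 0 \left(-24\right) + 43454 = 0 + 43454 = 43454$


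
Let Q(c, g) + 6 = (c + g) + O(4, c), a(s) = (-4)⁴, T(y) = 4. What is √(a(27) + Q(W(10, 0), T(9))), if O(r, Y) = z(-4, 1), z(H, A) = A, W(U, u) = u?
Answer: √255 ≈ 15.969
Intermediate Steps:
O(r, Y) = 1
a(s) = 256
Q(c, g) = -5 + c + g (Q(c, g) = -6 + ((c + g) + 1) = -6 + (1 + c + g) = -5 + c + g)
√(a(27) + Q(W(10, 0), T(9))) = √(256 + (-5 + 0 + 4)) = √(256 - 1) = √255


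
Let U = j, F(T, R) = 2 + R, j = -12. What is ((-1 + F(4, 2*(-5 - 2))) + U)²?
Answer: 625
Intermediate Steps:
U = -12
((-1 + F(4, 2*(-5 - 2))) + U)² = ((-1 + (2 + 2*(-5 - 2))) - 12)² = ((-1 + (2 + 2*(-7))) - 12)² = ((-1 + (2 - 14)) - 12)² = ((-1 - 12) - 12)² = (-13 - 12)² = (-25)² = 625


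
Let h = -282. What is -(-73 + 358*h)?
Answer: 101029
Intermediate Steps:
-(-73 + 358*h) = -(-73 + 358*(-282)) = -(-73 - 100956) = -1*(-101029) = 101029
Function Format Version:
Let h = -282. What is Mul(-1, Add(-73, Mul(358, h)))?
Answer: 101029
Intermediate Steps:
Mul(-1, Add(-73, Mul(358, h))) = Mul(-1, Add(-73, Mul(358, -282))) = Mul(-1, Add(-73, -100956)) = Mul(-1, -101029) = 101029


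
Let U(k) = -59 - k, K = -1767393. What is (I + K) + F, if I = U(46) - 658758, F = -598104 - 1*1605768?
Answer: -4630128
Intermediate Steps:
F = -2203872 (F = -598104 - 1605768 = -2203872)
I = -658863 (I = (-59 - 1*46) - 658758 = (-59 - 46) - 658758 = -105 - 658758 = -658863)
(I + K) + F = (-658863 - 1767393) - 2203872 = -2426256 - 2203872 = -4630128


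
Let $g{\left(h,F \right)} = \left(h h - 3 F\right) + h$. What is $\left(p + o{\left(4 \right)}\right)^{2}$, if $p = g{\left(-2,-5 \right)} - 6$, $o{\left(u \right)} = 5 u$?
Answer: $961$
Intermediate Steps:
$g{\left(h,F \right)} = h + h^{2} - 3 F$ ($g{\left(h,F \right)} = \left(h^{2} - 3 F\right) + h = h + h^{2} - 3 F$)
$p = 11$ ($p = \left(-2 + \left(-2\right)^{2} - -15\right) - 6 = \left(-2 + 4 + 15\right) - 6 = 17 - 6 = 11$)
$\left(p + o{\left(4 \right)}\right)^{2} = \left(11 + 5 \cdot 4\right)^{2} = \left(11 + 20\right)^{2} = 31^{2} = 961$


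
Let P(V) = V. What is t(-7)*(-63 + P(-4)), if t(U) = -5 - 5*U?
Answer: -2010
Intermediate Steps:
t(-7)*(-63 + P(-4)) = (-5 - 5*(-7))*(-63 - 4) = (-5 + 35)*(-67) = 30*(-67) = -2010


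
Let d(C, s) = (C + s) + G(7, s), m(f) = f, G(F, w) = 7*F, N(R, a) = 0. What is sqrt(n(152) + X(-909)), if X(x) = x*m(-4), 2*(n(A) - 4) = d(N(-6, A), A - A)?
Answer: sqrt(14658)/2 ≈ 60.535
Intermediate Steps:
d(C, s) = 49 + C + s (d(C, s) = (C + s) + 7*7 = (C + s) + 49 = 49 + C + s)
n(A) = 57/2 (n(A) = 4 + (49 + 0 + (A - A))/2 = 4 + (49 + 0 + 0)/2 = 4 + (1/2)*49 = 4 + 49/2 = 57/2)
X(x) = -4*x (X(x) = x*(-4) = -4*x)
sqrt(n(152) + X(-909)) = sqrt(57/2 - 4*(-909)) = sqrt(57/2 + 3636) = sqrt(7329/2) = sqrt(14658)/2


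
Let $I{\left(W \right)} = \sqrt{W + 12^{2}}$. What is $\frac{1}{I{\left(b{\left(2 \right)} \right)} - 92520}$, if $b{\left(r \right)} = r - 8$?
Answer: $- \frac{15420}{1426658377} - \frac{\sqrt{138}}{8559950262} \approx -1.081 \cdot 10^{-5}$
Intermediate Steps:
$b{\left(r \right)} = -8 + r$
$I{\left(W \right)} = \sqrt{144 + W}$ ($I{\left(W \right)} = \sqrt{W + 144} = \sqrt{144 + W}$)
$\frac{1}{I{\left(b{\left(2 \right)} \right)} - 92520} = \frac{1}{\sqrt{144 + \left(-8 + 2\right)} - 92520} = \frac{1}{\sqrt{144 - 6} - 92520} = \frac{1}{\sqrt{138} - 92520} = \frac{1}{-92520 + \sqrt{138}}$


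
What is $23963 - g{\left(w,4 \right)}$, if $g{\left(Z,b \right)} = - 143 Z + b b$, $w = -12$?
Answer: $22231$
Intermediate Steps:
$g{\left(Z,b \right)} = b^{2} - 143 Z$ ($g{\left(Z,b \right)} = - 143 Z + b^{2} = b^{2} - 143 Z$)
$23963 - g{\left(w,4 \right)} = 23963 - \left(4^{2} - -1716\right) = 23963 - \left(16 + 1716\right) = 23963 - 1732 = 22231$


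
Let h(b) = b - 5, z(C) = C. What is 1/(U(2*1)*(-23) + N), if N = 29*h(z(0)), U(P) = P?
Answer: -1/191 ≈ -0.0052356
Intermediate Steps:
h(b) = -5 + b
N = -145 (N = 29*(-5 + 0) = 29*(-5) = -145)
1/(U(2*1)*(-23) + N) = 1/((2*1)*(-23) - 145) = 1/(2*(-23) - 145) = 1/(-46 - 145) = 1/(-191) = -1/191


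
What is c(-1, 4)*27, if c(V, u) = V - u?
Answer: -135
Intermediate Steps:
c(-1, 4)*27 = (-1 - 1*4)*27 = (-1 - 4)*27 = -5*27 = -135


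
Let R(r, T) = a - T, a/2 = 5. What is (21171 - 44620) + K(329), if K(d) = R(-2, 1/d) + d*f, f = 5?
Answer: -7170227/329 ≈ -21794.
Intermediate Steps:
a = 10 (a = 2*5 = 10)
R(r, T) = 10 - T
K(d) = 10 - 1/d + 5*d (K(d) = (10 - 1/d) + d*5 = (10 - 1/d) + 5*d = 10 - 1/d + 5*d)
(21171 - 44620) + K(329) = (21171 - 44620) + (10 - 1/329 + 5*329) = -23449 + (10 - 1*1/329 + 1645) = -23449 + (10 - 1/329 + 1645) = -23449 + 544494/329 = -7170227/329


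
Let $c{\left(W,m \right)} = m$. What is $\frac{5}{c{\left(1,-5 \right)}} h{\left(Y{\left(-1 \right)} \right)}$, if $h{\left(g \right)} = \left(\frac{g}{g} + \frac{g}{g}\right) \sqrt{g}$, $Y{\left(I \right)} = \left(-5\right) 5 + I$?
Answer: $- 2 i \sqrt{26} \approx - 10.198 i$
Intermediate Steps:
$Y{\left(I \right)} = -25 + I$
$h{\left(g \right)} = 2 \sqrt{g}$ ($h{\left(g \right)} = \left(1 + 1\right) \sqrt{g} = 2 \sqrt{g}$)
$\frac{5}{c{\left(1,-5 \right)}} h{\left(Y{\left(-1 \right)} \right)} = \frac{5}{-5} \cdot 2 \sqrt{-25 - 1} = 5 \left(- \frac{1}{5}\right) 2 \sqrt{-26} = - 2 i \sqrt{26}$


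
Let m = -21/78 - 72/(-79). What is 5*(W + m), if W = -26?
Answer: -260425/2054 ≈ -126.79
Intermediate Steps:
m = 1319/2054 (m = -21*1/78 - 72*(-1/79) = -7/26 + 72/79 = 1319/2054 ≈ 0.64216)
5*(W + m) = 5*(-26 + 1319/2054) = 5*(-52085/2054) = -260425/2054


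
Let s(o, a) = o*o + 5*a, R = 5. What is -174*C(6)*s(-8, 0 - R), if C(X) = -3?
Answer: 20358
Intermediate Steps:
s(o, a) = o**2 + 5*a
-174*C(6)*s(-8, 0 - R) = -(-522)*((-8)**2 + 5*(0 - 1*5)) = -(-522)*(64 + 5*(0 - 5)) = -(-522)*(64 + 5*(-5)) = -(-522)*(64 - 25) = -(-522)*39 = -174*(-117) = 20358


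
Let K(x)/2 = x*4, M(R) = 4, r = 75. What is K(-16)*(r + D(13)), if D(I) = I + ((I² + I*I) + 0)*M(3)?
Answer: -184320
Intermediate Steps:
K(x) = 8*x (K(x) = 2*(x*4) = 2*(4*x) = 8*x)
D(I) = I + 8*I² (D(I) = I + ((I² + I*I) + 0)*4 = I + ((I² + I²) + 0)*4 = I + (2*I² + 0)*4 = I + (2*I²)*4 = I + 8*I²)
K(-16)*(r + D(13)) = (8*(-16))*(75 + 13*(1 + 8*13)) = -128*(75 + 13*(1 + 104)) = -128*(75 + 13*105) = -128*(75 + 1365) = -128*1440 = -184320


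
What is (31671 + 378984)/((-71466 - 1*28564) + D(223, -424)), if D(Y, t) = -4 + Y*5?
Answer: -136885/32973 ≈ -4.1514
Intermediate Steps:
D(Y, t) = -4 + 5*Y
(31671 + 378984)/((-71466 - 1*28564) + D(223, -424)) = (31671 + 378984)/((-71466 - 1*28564) + (-4 + 5*223)) = 410655/((-71466 - 28564) + (-4 + 1115)) = 410655/(-100030 + 1111) = 410655/(-98919) = 410655*(-1/98919) = -136885/32973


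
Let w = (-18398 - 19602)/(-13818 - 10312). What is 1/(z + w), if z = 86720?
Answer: 127/11013640 ≈ 1.1531e-5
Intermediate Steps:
w = 200/127 (w = -38000/(-24130) = -38000*(-1/24130) = 200/127 ≈ 1.5748)
1/(z + w) = 1/(86720 + 200/127) = 1/(11013640/127) = 127/11013640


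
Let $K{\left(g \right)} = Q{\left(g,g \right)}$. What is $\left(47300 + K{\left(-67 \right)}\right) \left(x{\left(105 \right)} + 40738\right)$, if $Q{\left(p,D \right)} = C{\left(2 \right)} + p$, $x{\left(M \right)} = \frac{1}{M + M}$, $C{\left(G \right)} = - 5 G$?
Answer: $\frac{134663955921}{70} \approx 1.9238 \cdot 10^{9}$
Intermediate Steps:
$x{\left(M \right)} = \frac{1}{2 M}$
$Q{\left(p,D \right)} = -10 + p$ ($Q{\left(p,D \right)} = \left(-5\right) 2 + p = -10 + p$)
$K{\left(g \right)} = -10 + g$
$\left(47300 + K{\left(-67 \right)}\right) \left(x{\left(105 \right)} + 40738\right) = \left(47300 - 77\right) \left(\frac{1}{2 \cdot 105} + 40738\right) = \left(47300 - 77\right) \left(\frac{1}{2} \cdot \frac{1}{105} + 40738\right) = 47223 \left(\frac{1}{210} + 40738\right) = 47223 \cdot \frac{8554981}{210} = \frac{134663955921}{70}$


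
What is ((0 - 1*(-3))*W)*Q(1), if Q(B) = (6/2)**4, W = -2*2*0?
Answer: 0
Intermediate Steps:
W = 0 (W = -4*0 = 0)
Q(B) = 81 (Q(B) = (6*(1/2))**4 = 3**4 = 81)
((0 - 1*(-3))*W)*Q(1) = ((0 - 1*(-3))*0)*81 = ((0 + 3)*0)*81 = (3*0)*81 = 0*81 = 0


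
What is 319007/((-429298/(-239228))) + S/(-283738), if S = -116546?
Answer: 5413407717425139/30452038981 ≈ 1.7777e+5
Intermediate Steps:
319007/((-429298/(-239228))) + S/(-283738) = 319007/((-429298/(-239228))) - 116546/(-283738) = 319007/((-429298*(-1/239228))) - 116546*(-1/283738) = 319007/(214649/119614) + 58273/141869 = 319007*(119614/214649) + 58273/141869 = 38157703298/214649 + 58273/141869 = 5413407717425139/30452038981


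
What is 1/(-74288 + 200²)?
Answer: -1/34288 ≈ -2.9165e-5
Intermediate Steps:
1/(-74288 + 200²) = 1/(-74288 + 40000) = 1/(-34288) = -1/34288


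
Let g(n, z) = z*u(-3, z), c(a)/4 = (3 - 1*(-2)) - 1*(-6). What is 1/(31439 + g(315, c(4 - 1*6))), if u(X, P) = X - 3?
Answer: 1/31175 ≈ 3.2077e-5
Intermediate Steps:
u(X, P) = -3 + X
c(a) = 44 (c(a) = 4*((3 - 1*(-2)) - 1*(-6)) = 4*((3 + 2) + 6) = 4*(5 + 6) = 4*11 = 44)
g(n, z) = -6*z (g(n, z) = z*(-3 - 3) = z*(-6) = -6*z)
1/(31439 + g(315, c(4 - 1*6))) = 1/(31439 - 6*44) = 1/(31439 - 264) = 1/31175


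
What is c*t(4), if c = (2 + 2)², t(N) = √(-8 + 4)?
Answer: 32*I ≈ 32.0*I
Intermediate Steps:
t(N) = 2*I (t(N) = √(-4) = 2*I)
c = 16 (c = 4² = 16)
c*t(4) = 16*(2*I) = 32*I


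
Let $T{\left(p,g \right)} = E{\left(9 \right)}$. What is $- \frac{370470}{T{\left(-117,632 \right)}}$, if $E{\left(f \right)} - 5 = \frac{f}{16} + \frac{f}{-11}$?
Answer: $- \frac{13040544}{167} \approx -78087.0$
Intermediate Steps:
$E{\left(f \right)} = 5 - \frac{5 f}{176}$ ($E{\left(f \right)} = 5 + \left(\frac{f}{16} + \frac{f}{-11}\right) = 5 + \left(f \frac{1}{16} + f \left(- \frac{1}{11}\right)\right) = 5 + \left(\frac{f}{16} - \frac{f}{11}\right) = 5 - \frac{5 f}{176}$)
$T{\left(p,g \right)} = \frac{835}{176}$ ($T{\left(p,g \right)} = 5 - \frac{45}{176} = \frac{835}{176}$)
$- \frac{370470}{T{\left(-117,632 \right)}} = - \frac{370470}{\frac{835}{176}} = \left(-370470\right) \frac{176}{835} = - \frac{13040544}{167}$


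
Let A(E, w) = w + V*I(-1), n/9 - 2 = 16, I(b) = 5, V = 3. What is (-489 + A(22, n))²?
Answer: 97344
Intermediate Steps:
n = 162 (n = 18 + 9*16 = 18 + 144 = 162)
A(E, w) = 15 + w (A(E, w) = w + 3*5 = w + 15 = 15 + w)
(-489 + A(22, n))² = (-489 + (15 + 162))² = (-489 + 177)² = (-312)² = 97344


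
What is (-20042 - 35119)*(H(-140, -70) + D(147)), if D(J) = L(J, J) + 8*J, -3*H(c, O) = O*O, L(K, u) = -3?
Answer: 25392447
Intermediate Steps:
H(c, O) = -O**2/3 (H(c, O) = -O*O/3 = -O**2/3)
D(J) = -3 + 8*J
(-20042 - 35119)*(H(-140, -70) + D(147)) = (-20042 - 35119)*(-1/3*(-70)**2 + (-3 + 8*147)) = -55161*(-1/3*4900 + (-3 + 1176)) = -55161*(-4900/3 + 1173) = -55161*(-1381/3) = 25392447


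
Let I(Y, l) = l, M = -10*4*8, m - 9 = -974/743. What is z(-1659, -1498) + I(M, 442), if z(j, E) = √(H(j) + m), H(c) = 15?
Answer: 442 + √12525494/743 ≈ 446.76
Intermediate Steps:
m = 5713/743 (m = 9 - 974/743 = 5713/743 ≈ 7.6891)
M = -320 (M = -40*8 = -320)
z(j, E) = √12525494/743 (z(j, E) = √(15 + 5713/743) = √(16858/743) = √12525494/743)
z(-1659, -1498) + I(M, 442) = √12525494/743 + 442 = 442 + √12525494/743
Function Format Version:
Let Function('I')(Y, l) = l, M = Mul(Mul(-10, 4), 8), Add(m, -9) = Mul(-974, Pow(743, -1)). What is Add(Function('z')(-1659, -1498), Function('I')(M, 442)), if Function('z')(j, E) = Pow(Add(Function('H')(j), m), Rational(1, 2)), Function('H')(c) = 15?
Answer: Add(442, Mul(Rational(1, 743), Pow(12525494, Rational(1, 2)))) ≈ 446.76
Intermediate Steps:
m = Rational(5713, 743) (m = Add(9, Mul(-974, Pow(743, -1))) = Add(9, Mul(-974, Rational(1, 743))) = Add(9, Rational(-974, 743)) = Rational(5713, 743) ≈ 7.6891)
M = -320 (M = Mul(-40, 8) = -320)
Function('z')(j, E) = Mul(Rational(1, 743), Pow(12525494, Rational(1, 2))) (Function('z')(j, E) = Pow(Add(15, Rational(5713, 743)), Rational(1, 2)) = Pow(Rational(16858, 743), Rational(1, 2)) = Mul(Rational(1, 743), Pow(12525494, Rational(1, 2))))
Add(Function('z')(-1659, -1498), Function('I')(M, 442)) = Add(Mul(Rational(1, 743), Pow(12525494, Rational(1, 2))), 442) = Add(442, Mul(Rational(1, 743), Pow(12525494, Rational(1, 2))))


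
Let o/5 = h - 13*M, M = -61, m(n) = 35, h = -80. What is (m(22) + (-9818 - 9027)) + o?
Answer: -15245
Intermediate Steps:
o = 3565 (o = 5*(-80 - 13*(-61)) = 5*(-80 + 793) = 5*713 = 3565)
(m(22) + (-9818 - 9027)) + o = (35 + (-9818 - 9027)) + 3565 = (35 - 18845) + 3565 = -18810 + 3565 = -15245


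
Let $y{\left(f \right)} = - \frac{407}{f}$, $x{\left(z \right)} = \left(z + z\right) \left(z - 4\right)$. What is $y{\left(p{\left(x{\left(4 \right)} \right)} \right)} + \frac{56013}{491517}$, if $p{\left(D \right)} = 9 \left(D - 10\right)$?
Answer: $\frac{22787621}{4915170} \approx 4.6362$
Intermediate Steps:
$x{\left(z \right)} = 2 z \left(-4 + z\right)$
$p{\left(D \right)} = -90 + 9 D$ ($p{\left(D \right)} = 9 \left(-10 + D\right) = -90 + 9 D$)
$y{\left(p{\left(x{\left(4 \right)} \right)} \right)} + \frac{56013}{491517} = - \frac{407}{-90 + 9 \cdot 2 \cdot 4 \left(-4 + 4\right)} + \frac{56013}{491517} = - \frac{407}{-90 + 9 \cdot 2 \cdot 4 \cdot 0} + 56013 \cdot \frac{1}{491517} = - \frac{407}{-90 + 9 \cdot 0} + \frac{18671}{163839} = - \frac{407}{-90 + 0} + \frac{18671}{163839} = - \frac{407}{-90} + \frac{18671}{163839} = \left(-407\right) \left(- \frac{1}{90}\right) + \frac{18671}{163839} = \frac{407}{90} + \frac{18671}{163839} = \frac{22787621}{4915170}$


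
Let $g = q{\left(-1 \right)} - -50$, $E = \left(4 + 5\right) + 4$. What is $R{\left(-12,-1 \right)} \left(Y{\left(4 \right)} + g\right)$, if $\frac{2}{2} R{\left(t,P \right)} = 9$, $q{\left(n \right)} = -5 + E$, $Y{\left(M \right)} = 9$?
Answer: $603$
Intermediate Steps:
$E = 13$ ($E = 9 + 4 = 13$)
$q{\left(n \right)} = 8$ ($q{\left(n \right)} = -5 + 13 = 8$)
$R{\left(t,P \right)} = 9$
$g = 58$ ($g = 8 - -50 = 8 + 50 = 58$)
$R{\left(-12,-1 \right)} \left(Y{\left(4 \right)} + g\right) = 9 \left(9 + 58\right) = 9 \cdot 67 = 603$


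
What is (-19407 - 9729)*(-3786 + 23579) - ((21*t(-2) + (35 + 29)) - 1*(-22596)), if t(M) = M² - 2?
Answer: -576711550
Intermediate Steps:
t(M) = -2 + M²
(-19407 - 9729)*(-3786 + 23579) - ((21*t(-2) + (35 + 29)) - 1*(-22596)) = (-19407 - 9729)*(-3786 + 23579) - ((21*(-2 + (-2)²) + (35 + 29)) - 1*(-22596)) = -29136*19793 - ((21*(-2 + 4) + 64) + 22596) = -576688848 - ((21*2 + 64) + 22596) = -576688848 - ((42 + 64) + 22596) = -576688848 - (106 + 22596) = -576688848 - 1*22702 = -576688848 - 22702 = -576711550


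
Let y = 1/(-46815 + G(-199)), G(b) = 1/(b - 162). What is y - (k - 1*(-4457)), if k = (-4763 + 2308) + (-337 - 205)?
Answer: -24674315721/16900216 ≈ -1460.0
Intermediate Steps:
G(b) = 1/(-162 + b)
k = -2997 (k = -2455 - 542 = -2997)
y = -361/16900216 (y = 1/(-46815 + 1/(-162 - 199)) = 1/(-46815 + 1/(-361)) = 1/(-46815 - 1/361) = 1/(-16900216/361) = -361/16900216 ≈ -2.1361e-5)
y - (k - 1*(-4457)) = -361/16900216 - (-2997 - 1*(-4457)) = -361/16900216 - (-2997 + 4457) = -361/16900216 - 1*1460 = -361/16900216 - 1460 = -24674315721/16900216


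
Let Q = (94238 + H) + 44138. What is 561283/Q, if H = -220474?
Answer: -561283/82098 ≈ -6.8367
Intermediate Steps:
Q = -82098 (Q = (94238 - 220474) + 44138 = -126236 + 44138 = -82098)
561283/Q = 561283/(-82098) = 561283*(-1/82098) = -561283/82098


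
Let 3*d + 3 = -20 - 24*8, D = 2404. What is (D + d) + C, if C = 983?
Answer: 9946/3 ≈ 3315.3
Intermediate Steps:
d = -215/3 (d = -1 + (-20 - 24*8)/3 = -1 + (-20 - 192)/3 = -1 + (⅓)*(-212) = -1 - 212/3 = -215/3 ≈ -71.667)
(D + d) + C = (2404 - 215/3) + 983 = 6997/3 + 983 = 9946/3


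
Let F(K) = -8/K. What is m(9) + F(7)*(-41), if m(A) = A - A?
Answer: 328/7 ≈ 46.857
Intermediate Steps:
m(A) = 0
m(9) + F(7)*(-41) = 0 - 8/7*(-41) = 0 + 328/7 = 328/7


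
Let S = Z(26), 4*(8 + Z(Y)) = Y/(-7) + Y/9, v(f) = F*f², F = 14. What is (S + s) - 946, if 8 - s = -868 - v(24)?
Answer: 503105/63 ≈ 7985.8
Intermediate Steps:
v(f) = 14*f²
Z(Y) = -8 - Y/126 (Z(Y) = -8 + (Y/(-7) + Y/9)/4 = -8 + (Y*(-⅐) + Y*(⅑))/4 = -8 + (-Y/7 + Y/9)/4 = -8 + (-2*Y/63)/4 = -8 - Y/126)
S = -517/63 (S = -8 - 1/126*26 = -8 - 13/63 = -517/63 ≈ -8.2063)
s = 8940 (s = 8 - (-868 - 14*24²) = 8 - (-868 - 14*576) = 8 - (-868 - 1*8064) = 8 - (-868 - 8064) = 8 - 1*(-8932) = 8 + 8932 = 8940)
(S + s) - 946 = (-517/63 + 8940) - 946 = 562703/63 - 946 = 503105/63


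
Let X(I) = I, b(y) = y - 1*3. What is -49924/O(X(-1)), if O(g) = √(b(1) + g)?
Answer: 49924*I*√3/3 ≈ 28824.0*I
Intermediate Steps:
b(y) = -3 + y (b(y) = y - 3 = -3 + y)
O(g) = √(-2 + g) (O(g) = √((-3 + 1) + g) = √(-2 + g))
-49924/O(X(-1)) = -49924/√(-2 - 1) = -49924*(-I*√3/3) = -(-49924)*I*√3/3 = 49924*I*√3/3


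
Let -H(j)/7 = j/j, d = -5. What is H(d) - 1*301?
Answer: -308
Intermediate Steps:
H(j) = -7 (H(j) = -7*j/j = -7*1 = -7)
H(d) - 1*301 = -7 - 1*301 = -7 - 301 = -308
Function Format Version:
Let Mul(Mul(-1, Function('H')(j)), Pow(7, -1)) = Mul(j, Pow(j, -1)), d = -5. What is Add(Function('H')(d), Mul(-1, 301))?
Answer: -308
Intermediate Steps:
Function('H')(j) = -7 (Function('H')(j) = Mul(-7, Mul(j, Pow(j, -1))) = Mul(-7, 1) = -7)
Add(Function('H')(d), Mul(-1, 301)) = Add(-7, Mul(-1, 301)) = Add(-7, -301) = -308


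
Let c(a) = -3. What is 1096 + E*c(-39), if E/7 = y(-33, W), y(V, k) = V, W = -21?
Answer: 1789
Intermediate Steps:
E = -231 (E = 7*(-33) = -231)
1096 + E*c(-39) = 1096 - 231*(-3) = 1096 + 693 = 1789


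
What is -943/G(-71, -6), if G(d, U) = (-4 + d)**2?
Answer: -943/5625 ≈ -0.16764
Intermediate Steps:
-943/G(-71, -6) = -943/(-4 - 71)**2 = -943/((-75)**2) = -943/5625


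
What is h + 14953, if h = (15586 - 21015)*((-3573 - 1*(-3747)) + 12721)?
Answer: -69992002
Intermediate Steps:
h = -70006955 (h = -5429*((-3573 + 3747) + 12721) = -5429*(174 + 12721) = -5429*12895 = -70006955)
h + 14953 = -70006955 + 14953 = -69992002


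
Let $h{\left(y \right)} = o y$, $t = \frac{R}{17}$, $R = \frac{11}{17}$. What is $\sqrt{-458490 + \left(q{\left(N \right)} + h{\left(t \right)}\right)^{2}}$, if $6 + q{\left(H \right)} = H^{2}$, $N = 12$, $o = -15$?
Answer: $\frac{i \sqrt{36716103201}}{289} \approx 663.03 i$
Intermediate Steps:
$R = \frac{11}{17}$ ($R = 11 \cdot \frac{1}{17} = \frac{11}{17} \approx 0.64706$)
$t = \frac{11}{289}$ ($t = \frac{11}{17 \cdot 17} = \frac{11}{17} \cdot \frac{1}{17} = \frac{11}{289} \approx 0.038062$)
$h{\left(y \right)} = - 15 y$
$q{\left(H \right)} = -6 + H^{2}$
$\sqrt{-458490 + \left(q{\left(N \right)} + h{\left(t \right)}\right)^{2}} = \sqrt{-458490 + \left(\left(-6 + 12^{2}\right) - \frac{165}{289}\right)^{2}} = \sqrt{-458490 + \left(\left(-6 + 144\right) - \frac{165}{289}\right)^{2}} = \sqrt{-458490 + \left(138 - \frac{165}{289}\right)^{2}} = \sqrt{-458490 + \left(\frac{39717}{289}\right)^{2}} = \sqrt{-458490 + \frac{1577440089}{83521}} = \sqrt{- \frac{36716103201}{83521}} = \frac{i \sqrt{36716103201}}{289}$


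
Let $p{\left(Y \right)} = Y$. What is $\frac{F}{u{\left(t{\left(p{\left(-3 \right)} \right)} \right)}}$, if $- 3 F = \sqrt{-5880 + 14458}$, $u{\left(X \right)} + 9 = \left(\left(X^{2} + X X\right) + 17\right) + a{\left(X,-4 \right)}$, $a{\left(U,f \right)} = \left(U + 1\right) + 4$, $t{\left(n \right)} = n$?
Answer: $- \frac{\sqrt{8578}}{84} \approx -1.1026$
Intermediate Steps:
$a{\left(U,f \right)} = 5 + U$ ($a{\left(U,f \right)} = \left(1 + U\right) + 4 = 5 + U$)
$u{\left(X \right)} = 13 + X + 2 X^{2}$ ($u{\left(X \right)} = -9 + \left(\left(\left(X^{2} + X X\right) + 17\right) + \left(5 + X\right)\right) = -9 + \left(\left(\left(X^{2} + X^{2}\right) + 17\right) + \left(5 + X\right)\right) = -9 + \left(\left(2 X^{2} + 17\right) + \left(5 + X\right)\right) = -9 + \left(\left(17 + 2 X^{2}\right) + \left(5 + X\right)\right) = -9 + \left(22 + X + 2 X^{2}\right) = 13 + X + 2 X^{2}$)
$F = - \frac{\sqrt{8578}}{3}$ ($F = - \frac{\sqrt{-5880 + 14458}}{3} = - \frac{\sqrt{8578}}{3} \approx -30.872$)
$\frac{F}{u{\left(t{\left(p{\left(-3 \right)} \right)} \right)}} = \frac{\left(- \frac{1}{3}\right) \sqrt{8578}}{13 - 3 + 2 \left(-3\right)^{2}} = \frac{\left(- \frac{1}{3}\right) \sqrt{8578}}{13 - 3 + 2 \cdot 9} = \frac{\left(- \frac{1}{3}\right) \sqrt{8578}}{13 - 3 + 18} = \frac{\left(- \frac{1}{3}\right) \sqrt{8578}}{28} = - \frac{\sqrt{8578}}{3} \cdot \frac{1}{28} = - \frac{\sqrt{8578}}{84}$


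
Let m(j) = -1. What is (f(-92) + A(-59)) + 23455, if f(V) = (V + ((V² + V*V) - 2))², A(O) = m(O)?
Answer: 283407010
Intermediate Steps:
A(O) = -1
f(V) = (-2 + V + 2*V²)² (f(V) = (V + ((V² + V²) - 2))² = (V + (2*V² - 2))² = (V + (-2 + 2*V²))² = (-2 + V + 2*V²)²)
(f(-92) + A(-59)) + 23455 = ((-2 - 92 + 2*(-92)²)² - 1) + 23455 = ((-2 - 92 + 2*8464)² - 1) + 23455 = ((-2 - 92 + 16928)² - 1) + 23455 = (16834² - 1) + 23455 = (283383556 - 1) + 23455 = 283383555 + 23455 = 283407010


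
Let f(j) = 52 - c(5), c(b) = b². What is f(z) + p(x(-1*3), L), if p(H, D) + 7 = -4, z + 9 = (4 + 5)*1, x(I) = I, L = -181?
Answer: 16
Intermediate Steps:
z = 0 (z = -9 + (4 + 5)*1 = -9 + 9*1 = -9 + 9 = 0)
p(H, D) = -11 (p(H, D) = -7 - 4 = -11)
f(j) = 27 (f(j) = 52 - 1*5² = 52 - 1*25 = 52 - 25 = 27)
f(z) + p(x(-1*3), L) = 27 - 11 = 16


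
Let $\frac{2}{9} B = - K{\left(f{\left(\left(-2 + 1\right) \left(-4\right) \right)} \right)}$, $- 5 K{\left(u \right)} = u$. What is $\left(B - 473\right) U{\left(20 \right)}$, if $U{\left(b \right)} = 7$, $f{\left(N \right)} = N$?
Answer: $- \frac{16429}{5} \approx -3285.8$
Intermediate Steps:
$K{\left(u \right)} = - \frac{u}{5}$
$B = \frac{18}{5}$ ($B = \frac{9 \left(- \frac{\left(-1\right) \left(-2 + 1\right) \left(-4\right)}{5}\right)}{2} = \frac{9 \left(- \frac{\left(-1\right) \left(\left(-1\right) \left(-4\right)\right)}{5}\right)}{2} = \frac{9 \left(- \frac{\left(-1\right) 4}{5}\right)}{2} = \frac{9 \left(\left(-1\right) \left(- \frac{4}{5}\right)\right)}{2} = \frac{9}{2} \cdot \frac{4}{5} = \frac{18}{5} \approx 3.6$)
$\left(B - 473\right) U{\left(20 \right)} = \left(\frac{18}{5} - 473\right) 7 = \left(- \frac{2347}{5}\right) 7 = - \frac{16429}{5}$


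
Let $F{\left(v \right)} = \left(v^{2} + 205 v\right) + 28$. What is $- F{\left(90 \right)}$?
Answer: $-26578$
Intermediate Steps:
$F{\left(v \right)} = 28 + v^{2} + 205 v$
$- F{\left(90 \right)} = - (28 + 90^{2} + 205 \cdot 90) = - (28 + 8100 + 18450) = \left(-1\right) 26578 = -26578$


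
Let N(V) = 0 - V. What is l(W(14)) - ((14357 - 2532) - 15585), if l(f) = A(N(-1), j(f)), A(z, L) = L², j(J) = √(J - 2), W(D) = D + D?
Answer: 3786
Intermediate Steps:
W(D) = 2*D
N(V) = -V
j(J) = √(-2 + J)
l(f) = -2 + f (l(f) = (√(-2 + f))² = -2 + f)
l(W(14)) - ((14357 - 2532) - 15585) = (-2 + 2*14) - ((14357 - 2532) - 15585) = (-2 + 28) - (11825 - 15585) = 26 - 1*(-3760) = 26 + 3760 = 3786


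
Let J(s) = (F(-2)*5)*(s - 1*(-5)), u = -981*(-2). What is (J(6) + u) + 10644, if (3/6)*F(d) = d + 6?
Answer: 13046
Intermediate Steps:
u = 1962
F(d) = 12 + 2*d (F(d) = 2*(d + 6) = 2*(6 + d) = 12 + 2*d)
J(s) = 200 + 40*s (J(s) = ((12 + 2*(-2))*5)*(s - 1*(-5)) = ((12 - 4)*5)*(s + 5) = (8*5)*(5 + s) = 40*(5 + s) = 200 + 40*s)
(J(6) + u) + 10644 = ((200 + 40*6) + 1962) + 10644 = ((200 + 240) + 1962) + 10644 = (440 + 1962) + 10644 = 2402 + 10644 = 13046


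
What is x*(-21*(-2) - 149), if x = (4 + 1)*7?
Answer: -3745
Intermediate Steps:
x = 35 (x = 5*7 = 35)
x*(-21*(-2) - 149) = 35*(-21*(-2) - 149) = 35*(42 - 149) = 35*(-107) = -3745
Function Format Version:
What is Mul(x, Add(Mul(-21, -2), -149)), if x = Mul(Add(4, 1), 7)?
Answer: -3745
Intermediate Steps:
x = 35 (x = Mul(5, 7) = 35)
Mul(x, Add(Mul(-21, -2), -149)) = Mul(35, Add(Mul(-21, -2), -149)) = Mul(35, Add(42, -149)) = Mul(35, -107) = -3745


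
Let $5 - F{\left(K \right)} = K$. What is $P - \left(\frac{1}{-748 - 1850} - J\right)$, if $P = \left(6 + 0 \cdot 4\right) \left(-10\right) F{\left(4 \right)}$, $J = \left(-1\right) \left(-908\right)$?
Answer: $\frac{2203105}{2598} \approx 848.0$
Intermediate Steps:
$J = 908$
$F{\left(K \right)} = 5 - K$
$P = -60$ ($P = \left(6 + 0 \cdot 4\right) \left(-10\right) \left(5 - 4\right) = \left(6 + 0\right) \left(-10\right) \left(5 - 4\right) = 6 \left(-10\right) 1 = \left(-60\right) 1 = -60$)
$P - \left(\frac{1}{-748 - 1850} - J\right) = -60 - \left(\frac{1}{-748 - 1850} - 908\right) = -60 - \left(\frac{1}{-2598} - 908\right) = -60 - \left(- \frac{1}{2598} - 908\right) = -60 - - \frac{2358985}{2598} = -60 + \frac{2358985}{2598} = \frac{2203105}{2598}$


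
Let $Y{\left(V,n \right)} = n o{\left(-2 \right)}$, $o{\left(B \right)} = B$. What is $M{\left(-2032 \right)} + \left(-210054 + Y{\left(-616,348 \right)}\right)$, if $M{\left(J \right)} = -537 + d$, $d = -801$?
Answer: $-212088$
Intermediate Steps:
$Y{\left(V,n \right)} = - 2 n$ ($Y{\left(V,n \right)} = n \left(-2\right) = - 2 n$)
$M{\left(J \right)} = -1338$ ($M{\left(J \right)} = -537 - 801 = -1338$)
$M{\left(-2032 \right)} + \left(-210054 + Y{\left(-616,348 \right)}\right) = -1338 - 210750 = -212088$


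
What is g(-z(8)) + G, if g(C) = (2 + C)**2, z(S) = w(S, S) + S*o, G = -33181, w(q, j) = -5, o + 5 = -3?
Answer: -28140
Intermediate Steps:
o = -8 (o = -5 - 3 = -8)
z(S) = -5 - 8*S (z(S) = -5 + S*(-8) = -5 - 8*S)
g(-z(8)) + G = (2 - (-5 - 8*8))**2 - 33181 = (2 - (-5 - 64))**2 - 33181 = (2 - 1*(-69))**2 - 33181 = (2 + 69)**2 - 33181 = 71**2 - 33181 = 5041 - 33181 = -28140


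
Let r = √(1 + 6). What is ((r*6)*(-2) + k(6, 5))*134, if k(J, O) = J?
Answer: 804 - 1608*√7 ≈ -3450.4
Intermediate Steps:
r = √7 ≈ 2.6458
((r*6)*(-2) + k(6, 5))*134 = ((√7*6)*(-2) + 6)*134 = ((6*√7)*(-2) + 6)*134 = (-12*√7 + 6)*134 = (6 - 12*√7)*134 = 804 - 1608*√7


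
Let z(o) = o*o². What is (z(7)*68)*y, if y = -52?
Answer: -1212848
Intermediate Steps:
z(o) = o³
(z(7)*68)*y = (7³*68)*(-52) = (343*68)*(-52) = 23324*(-52) = -1212848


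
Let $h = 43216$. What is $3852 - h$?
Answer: $-39364$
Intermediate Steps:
$3852 - h = 3852 - 43216 = -39364$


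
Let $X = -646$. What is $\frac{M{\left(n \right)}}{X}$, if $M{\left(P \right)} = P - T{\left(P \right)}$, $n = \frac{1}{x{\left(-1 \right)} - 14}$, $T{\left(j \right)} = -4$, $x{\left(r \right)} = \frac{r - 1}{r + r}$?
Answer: $- \frac{3}{494} \approx -0.0060729$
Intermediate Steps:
$x{\left(r \right)} = \frac{-1 + r}{2 r}$
$n = - \frac{1}{13}$ ($n = \frac{1}{\frac{-1 - 1}{2 \left(-1\right)} - 14} = \frac{1}{\frac{1}{2} \left(-1\right) \left(-2\right) - 14} = \frac{1}{1 - 14} = \frac{1}{-13} = - \frac{1}{13} \approx -0.076923$)
$M{\left(P \right)} = 4 + P$ ($M{\left(P \right)} = P - -4 = P + 4 = 4 + P$)
$\frac{M{\left(n \right)}}{X} = \frac{4 - \frac{1}{13}}{-646} = \frac{51}{13} \left(- \frac{1}{646}\right) = - \frac{3}{494}$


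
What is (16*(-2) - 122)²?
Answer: 23716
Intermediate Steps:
(16*(-2) - 122)² = (-32 - 122)² = (-154)² = 23716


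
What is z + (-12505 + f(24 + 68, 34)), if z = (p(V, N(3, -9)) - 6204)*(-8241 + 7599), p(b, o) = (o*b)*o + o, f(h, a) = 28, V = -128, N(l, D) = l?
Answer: 4708149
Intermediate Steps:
p(b, o) = o + b*o² (p(b, o) = (b*o)*o + o = b*o² + o = o + b*o²)
z = 4720626 (z = (3*(1 - 128*3) - 6204)*(-8241 + 7599) = (3*(1 - 384) - 6204)*(-642) = (3*(-383) - 6204)*(-642) = (-1149 - 6204)*(-642) = -7353*(-642) = 4720626)
z + (-12505 + f(24 + 68, 34)) = 4720626 + (-12505 + 28) = 4720626 - 12477 = 4708149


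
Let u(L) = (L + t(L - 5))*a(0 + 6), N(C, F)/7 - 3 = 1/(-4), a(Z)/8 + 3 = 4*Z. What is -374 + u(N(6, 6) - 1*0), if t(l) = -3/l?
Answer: 53668/19 ≈ 2824.6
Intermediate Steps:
a(Z) = -24 + 32*Z (a(Z) = -24 + 8*(4*Z) = -24 + 32*Z)
N(C, F) = 77/4 (N(C, F) = 21 + 7/(-4) = 21 + 7*(-1/4) = 21 - 7/4 = 77/4)
u(L) = -504/(-5 + L) + 168*L (u(L) = (L - 3/(L - 5))*(-24 + 32*(0 + 6)) = (L - 3/(-5 + L))*(-24 + 32*6) = (L - 3/(-5 + L))*(-24 + 192) = (L - 3/(-5 + L))*168 = -504/(-5 + L) + 168*L)
-374 + u(N(6, 6) - 1*0) = -374 + 168*(-3 + (77/4 - 1*0)*(-5 + (77/4 - 1*0)))/(-5 + (77/4 - 1*0)) = -374 + 168*(-3 + (77/4 + 0)*(-5 + (77/4 + 0)))/(-5 + (77/4 + 0)) = -374 + 168*(-3 + 77*(-5 + 77/4)/4)/(-5 + 77/4) = -374 + 168*(-3 + (77/4)*(57/4))/(57/4) = -374 + 168*(4/57)*(-3 + 4389/16) = -374 + 168*(4/57)*(4341/16) = -374 + 60774/19 = 53668/19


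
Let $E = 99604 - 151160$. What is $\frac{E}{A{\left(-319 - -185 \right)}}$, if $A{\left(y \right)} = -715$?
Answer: $\frac{51556}{715} \approx 72.106$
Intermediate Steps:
$E = -51556$ ($E = 99604 - 151160 = -51556$)
$\frac{E}{A{\left(-319 - -185 \right)}} = - \frac{51556}{-715} = \left(-51556\right) \left(- \frac{1}{715}\right) = \frac{51556}{715}$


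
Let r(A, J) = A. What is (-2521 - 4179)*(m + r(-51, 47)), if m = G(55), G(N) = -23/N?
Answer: 3789520/11 ≈ 3.4450e+5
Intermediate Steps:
m = -23/55 ≈ -0.41818
(-2521 - 4179)*(m + r(-51, 47)) = (-2521 - 4179)*(-23/55 - 51) = -6700*(-2828/55) = 3789520/11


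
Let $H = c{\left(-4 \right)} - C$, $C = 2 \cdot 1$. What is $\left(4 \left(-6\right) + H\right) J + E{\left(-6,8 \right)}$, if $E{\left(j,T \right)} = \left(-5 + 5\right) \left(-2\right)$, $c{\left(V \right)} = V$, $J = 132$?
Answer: $-3960$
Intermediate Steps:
$E{\left(j,T \right)} = 0$ ($E{\left(j,T \right)} = 0 \left(-2\right) = 0$)
$C = 2$
$H = -6$ ($H = -4 - 2 = -6$)
$\left(4 \left(-6\right) + H\right) J + E{\left(-6,8 \right)} = \left(4 \left(-6\right) - 6\right) 132 + 0 = \left(-24 - 6\right) 132 + 0 = \left(-30\right) 132 + 0 = -3960 + 0 = -3960$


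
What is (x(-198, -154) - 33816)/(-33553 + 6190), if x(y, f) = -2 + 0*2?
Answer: 33818/27363 ≈ 1.2359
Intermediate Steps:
x(y, f) = -2 (x(y, f) = -2 + 0 = -2)
(x(-198, -154) - 33816)/(-33553 + 6190) = (-2 - 33816)/(-33553 + 6190) = -33818/(-27363) = -33818*(-1/27363) = 33818/27363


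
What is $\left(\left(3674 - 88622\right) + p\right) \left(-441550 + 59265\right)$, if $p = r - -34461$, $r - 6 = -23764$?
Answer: $28382749825$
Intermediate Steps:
$r = -23758$ ($r = 6 - 23764 = -23758$)
$p = 10703$ ($p = -23758 - -34461 = -23758 + 34461 = 10703$)
$\left(\left(3674 - 88622\right) + p\right) \left(-441550 + 59265\right) = \left(\left(3674 - 88622\right) + 10703\right) \left(-441550 + 59265\right) = \left(-84948 + 10703\right) \left(-382285\right) = \left(-74245\right) \left(-382285\right) = 28382749825$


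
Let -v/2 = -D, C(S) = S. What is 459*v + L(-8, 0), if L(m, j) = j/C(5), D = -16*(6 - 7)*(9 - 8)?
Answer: 14688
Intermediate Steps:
D = 16 (D = -(-16) = -16*(-1) = 16)
v = 32 (v = -(-2)*16 = -2*(-16) = 32)
L(m, j) = j/5
459*v + L(-8, 0) = 459*32 + (⅕)*0 = 14688 + 0 = 14688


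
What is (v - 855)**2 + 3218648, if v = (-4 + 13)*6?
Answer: 3860249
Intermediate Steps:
v = 54 (v = 9*6 = 54)
(v - 855)**2 + 3218648 = (54 - 855)**2 + 3218648 = (-801)**2 + 3218648 = 641601 + 3218648 = 3860249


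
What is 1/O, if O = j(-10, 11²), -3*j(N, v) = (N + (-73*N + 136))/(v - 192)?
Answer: 213/856 ≈ 0.24883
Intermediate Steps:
j(N, v) = -(136 - 72*N)/(3*(-192 + v)) (j(N, v) = -(N + (-73*N + 136))/(3*(v - 192)) = -(N + (136 - 73*N))/(3*(-192 + v)) = -(136 - 72*N)/(3*(-192 + v)))
O = 856/213 (O = 8*(-17 + 9*(-10))/(3*(-192 + 11²)) = 8*(-17 - 90)/(3*(-192 + 121)) = (8/3)*(-107)/(-71) = (8/3)*(-1/71)*(-107) = 856/213 ≈ 4.0188)
1/O = 1/(856/213) = 213/856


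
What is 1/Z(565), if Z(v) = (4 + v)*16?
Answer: 1/9104 ≈ 0.00010984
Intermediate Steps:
Z(v) = 64 + 16*v
1/Z(565) = 1/(64 + 16*565) = 1/(64 + 9040) = 1/9104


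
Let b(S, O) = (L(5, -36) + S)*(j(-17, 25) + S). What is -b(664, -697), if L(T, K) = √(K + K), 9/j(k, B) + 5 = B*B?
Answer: -68340374/155 - 1235067*I*√2/310 ≈ -4.4091e+5 - 5634.4*I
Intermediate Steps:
j(k, B) = 9/(-5 + B²) (j(k, B) = 9/(-5 + B*B) = 9/(-5 + B²))
L(T, K) = √2*√K (L(T, K) = √(2*K) = √2*√K)
b(S, O) = (9/620 + S)*(S + 6*I*√2) (b(S, O) = (√2*√(-36) + S)*(9/(-5 + 25²) + S) = (√2*(6*I) + S)*(9/(-5 + 625) + S) = (6*I*√2 + S)*(9/620 + S) = (S + 6*I*√2)*(9*(1/620) + S) = (S + 6*I*√2)*(9/620 + S) = (9/620 + S)*(S + 6*I*√2))
-b(664, -697) = -(664² + (9/620)*664 + 27*I*√2/310 + 6*I*664*√2) = -(440896 + 1494/155 + 27*I*√2/310 + 3984*I*√2) = -(68340374/155 + 1235067*I*√2/310) = -68340374/155 - 1235067*I*√2/310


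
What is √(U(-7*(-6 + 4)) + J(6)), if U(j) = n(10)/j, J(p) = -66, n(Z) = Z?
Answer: I*√3199/7 ≈ 8.08*I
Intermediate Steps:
U(j) = 10/j
√(U(-7*(-6 + 4)) + J(6)) = √(10/((-7*(-6 + 4))) - 66) = √(10/((-7*(-2))) - 66) = √(10/14 - 66) = √(10*(1/14) - 66) = √(5/7 - 66) = √(-457/7) = I*√3199/7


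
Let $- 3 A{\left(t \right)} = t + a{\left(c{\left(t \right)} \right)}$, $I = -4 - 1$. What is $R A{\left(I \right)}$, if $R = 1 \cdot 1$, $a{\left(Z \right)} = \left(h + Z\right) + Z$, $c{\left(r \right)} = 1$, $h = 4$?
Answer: $- \frac{1}{3} \approx -0.33333$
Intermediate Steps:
$a{\left(Z \right)} = 4 + 2 Z$ ($a{\left(Z \right)} = \left(4 + Z\right) + Z = 4 + 2 Z$)
$I = -5$ ($I = -4 - 1 = -5$)
$A{\left(t \right)} = -2 - \frac{t}{3}$ ($A{\left(t \right)} = - \frac{t + \left(4 + 2 \cdot 1\right)}{3} = - \frac{t + \left(4 + 2\right)}{3} = - \frac{t + 6}{3} = - \frac{6 + t}{3} = -2 - \frac{t}{3}$)
$R = 1$
$R A{\left(I \right)} = 1 \left(-2 - - \frac{5}{3}\right) = 1 \left(-2 + \frac{5}{3}\right) = 1 \left(- \frac{1}{3}\right) = - \frac{1}{3}$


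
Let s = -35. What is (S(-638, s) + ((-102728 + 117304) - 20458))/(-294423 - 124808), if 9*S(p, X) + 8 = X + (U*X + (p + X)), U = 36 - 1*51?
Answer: 53129/3773079 ≈ 0.014081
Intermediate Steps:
U = -15 (U = 36 - 51 = -15)
S(p, X) = -8/9 - 13*X/9 + p/9 (S(p, X) = -8/9 + (X + (-15*X + (p + X)))/9 = -8/9 + (X + (-15*X + (X + p)))/9 = -8/9 + (X + (p - 14*X))/9 = -8/9 + (p - 13*X)/9 = -8/9 + (-13*X/9 + p/9) = -8/9 - 13*X/9 + p/9)
(S(-638, s) + ((-102728 + 117304) - 20458))/(-294423 - 124808) = ((-8/9 - 13/9*(-35) + (1/9)*(-638)) + ((-102728 + 117304) - 20458))/(-294423 - 124808) = ((-8/9 + 455/9 - 638/9) + (14576 - 20458))/(-419231) = (-191/9 - 5882)*(-1/419231) = -53129/9*(-1/419231) = 53129/3773079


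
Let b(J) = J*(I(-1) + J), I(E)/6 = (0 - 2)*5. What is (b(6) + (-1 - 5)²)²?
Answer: 82944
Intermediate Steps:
I(E) = -60 (I(E) = 6*((0 - 2)*5) = 6*(-2*5) = 6*(-10) = -60)
b(J) = J*(-60 + J)
(b(6) + (-1 - 5)²)² = (6*(-60 + 6) + (-1 - 5)²)² = (6*(-54) + (-6)²)² = (-324 + 36)² = (-288)² = 82944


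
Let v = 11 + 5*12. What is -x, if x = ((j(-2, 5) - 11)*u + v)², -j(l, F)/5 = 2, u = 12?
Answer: -32761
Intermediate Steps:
j(l, F) = -10 (j(l, F) = -5*2 = -10)
v = 71 (v = 11 + 60 = 71)
x = 32761 (x = ((-10 - 11)*12 + 71)² = (-21*12 + 71)² = (-252 + 71)² = (-181)² = 32761)
-x = -1*32761 = -32761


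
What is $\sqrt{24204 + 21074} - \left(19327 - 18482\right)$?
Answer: $-845 + \sqrt{45278} \approx -632.21$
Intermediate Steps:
$\sqrt{24204 + 21074} - \left(19327 - 18482\right) = \sqrt{45278} - 845 = -845 + \sqrt{45278}$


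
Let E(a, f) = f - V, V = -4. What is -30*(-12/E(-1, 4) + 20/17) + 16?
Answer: 437/17 ≈ 25.706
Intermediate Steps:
E(a, f) = 4 + f (E(a, f) = f - 1*(-4) = f + 4 = 4 + f)
-30*(-12/E(-1, 4) + 20/17) + 16 = -30*(-12/(4 + 4) + 20/17) + 16 = -30*(-12/8 + 20*(1/17)) + 16 = -30*(-12*⅛ + 20/17) + 16 = -30*(-3/2 + 20/17) + 16 = -30*(-11/34) + 16 = 165/17 + 16 = 437/17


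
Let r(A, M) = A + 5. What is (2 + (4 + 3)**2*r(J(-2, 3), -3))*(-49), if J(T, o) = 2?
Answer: -16905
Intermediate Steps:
r(A, M) = 5 + A
(2 + (4 + 3)**2*r(J(-2, 3), -3))*(-49) = (2 + (4 + 3)**2*(5 + 2))*(-49) = (2 + 7**2*7)*(-49) = (2 + 49*7)*(-49) = (2 + 343)*(-49) = 345*(-49) = -16905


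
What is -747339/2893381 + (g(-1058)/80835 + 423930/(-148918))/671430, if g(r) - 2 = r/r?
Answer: -503374149379391194448/1948820137981316078325 ≈ -0.25830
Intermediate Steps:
g(r) = 3 (g(r) = 2 + r/r = 2 + 1 = 3)
-747339/2893381 + (g(-1058)/80835 + 423930/(-148918))/671430 = -747339/2893381 + (3/80835 + 423930/(-148918))/671430 = -747339*1/2893381 + (3*(1/80835) + 423930*(-1/148918))*(1/671430) = -747339/2893381 + (1/26945 - 211965/74459)*(1/671430) = -747339/2893381 - 5711322466/2006297755*1/671430 = -747339/2893381 - 2855661233/673544250819825 = -503374149379391194448/1948820137981316078325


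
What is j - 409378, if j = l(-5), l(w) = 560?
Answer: -408818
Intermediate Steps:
j = 560
j - 409378 = 560 - 409378 = -408818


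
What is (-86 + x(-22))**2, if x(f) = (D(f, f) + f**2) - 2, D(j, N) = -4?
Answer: 153664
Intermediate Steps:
x(f) = -6 + f**2 (x(f) = (-4 + f**2) - 2 = -6 + f**2)
(-86 + x(-22))**2 = (-86 + (-6 + (-22)**2))**2 = (-86 + (-6 + 484))**2 = (-86 + 478)**2 = 392**2 = 153664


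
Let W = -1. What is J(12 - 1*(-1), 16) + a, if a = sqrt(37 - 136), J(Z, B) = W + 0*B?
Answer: -1 + 3*I*sqrt(11) ≈ -1.0 + 9.9499*I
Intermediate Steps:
J(Z, B) = -1 (J(Z, B) = -1 + 0*B = -1 + 0 = -1)
a = 3*I*sqrt(11) (a = sqrt(-99) = 3*I*sqrt(11) ≈ 9.9499*I)
J(12 - 1*(-1), 16) + a = -1 + 3*I*sqrt(11)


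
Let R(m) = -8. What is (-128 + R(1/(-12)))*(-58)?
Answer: 7888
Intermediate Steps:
(-128 + R(1/(-12)))*(-58) = (-128 - 8)*(-58) = -136*(-58) = 7888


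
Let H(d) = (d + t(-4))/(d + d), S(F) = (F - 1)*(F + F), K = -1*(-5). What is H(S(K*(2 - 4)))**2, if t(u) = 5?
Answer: 2025/7744 ≈ 0.26149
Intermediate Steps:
K = 5
S(F) = 2*F*(-1 + F) (S(F) = (-1 + F)*(2*F) = 2*F*(-1 + F))
H(d) = (5 + d)/(2*d) (H(d) = (d + 5)/(d + d) = (5 + d)/((2*d)) = (5 + d)*(1/(2*d)) = (5 + d)/(2*d))
H(S(K*(2 - 4)))**2 = ((5 + 2*(5*(2 - 4))*(-1 + 5*(2 - 4)))/(2*((2*(5*(2 - 4))*(-1 + 5*(2 - 4))))))**2 = ((5 + 2*(5*(-2))*(-1 + 5*(-2)))/(2*((2*(5*(-2))*(-1 + 5*(-2))))))**2 = ((5 + 2*(-10)*(-1 - 10))/(2*((2*(-10)*(-1 - 10)))))**2 = ((5 + 2*(-10)*(-11))/(2*((2*(-10)*(-11)))))**2 = ((1/2)*(5 + 220)/220)**2 = ((1/2)*(1/220)*225)**2 = (45/88)**2 = 2025/7744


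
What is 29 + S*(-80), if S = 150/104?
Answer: -1123/13 ≈ -86.385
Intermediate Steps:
S = 75/52 (S = 150*(1/104) = 75/52 ≈ 1.4423)
29 + S*(-80) = 29 + (75/52)*(-80) = 29 - 1500/13 = -1123/13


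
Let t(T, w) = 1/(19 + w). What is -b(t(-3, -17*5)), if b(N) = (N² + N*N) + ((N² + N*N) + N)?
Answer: 31/2178 ≈ 0.014233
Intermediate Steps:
b(N) = N + 4*N² (b(N) = (N² + N²) + ((N² + N²) + N) = 2*N² + (2*N² + N) = 2*N² + (N + 2*N²) = N + 4*N²)
-b(t(-3, -17*5)) = -(1 + 4/(19 - 17*5))/(19 - 17*5) = -(1 + 4/(19 - 85))/(19 - 85) = -(1 + 4/(-66))/(-66) = -(-1)*(1 + 4*(-1/66))/66 = -(-1)*(1 - 2/33)/66 = -(-1)*31/(66*33) = -1*(-31/2178) = 31/2178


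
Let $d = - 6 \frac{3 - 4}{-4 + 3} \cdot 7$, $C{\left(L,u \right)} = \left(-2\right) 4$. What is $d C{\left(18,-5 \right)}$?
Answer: $336$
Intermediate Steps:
$C{\left(L,u \right)} = -8$
$d = -42$ ($d = - 6 \left(- \frac{1}{-1}\right) 7 = - 6 \left(\left(-1\right) \left(-1\right)\right) 7 = \left(-6\right) 1 \cdot 7 = \left(-6\right) 7 = -42$)
$d C{\left(18,-5 \right)} = \left(-42\right) \left(-8\right) = 336$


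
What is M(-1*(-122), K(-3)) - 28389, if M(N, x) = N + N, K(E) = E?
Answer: -28145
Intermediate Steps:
M(N, x) = 2*N
M(-1*(-122), K(-3)) - 28389 = 2*(-1*(-122)) - 28389 = 2*122 - 28389 = 244 - 28389 = -28145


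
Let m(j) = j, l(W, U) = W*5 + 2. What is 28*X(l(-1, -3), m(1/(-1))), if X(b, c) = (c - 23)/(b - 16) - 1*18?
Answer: -8904/19 ≈ -468.63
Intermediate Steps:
l(W, U) = 2 + 5*W (l(W, U) = 5*W + 2 = 2 + 5*W)
X(b, c) = -18 + (-23 + c)/(-16 + b) (X(b, c) = (-23 + c)/(-16 + b) - 18 = -18 + (-23 + c)/(-16 + b))
28*X(l(-1, -3), m(1/(-1))) = 28*((265 + 1/(-1) - 18*(2 + 5*(-1)))/(-16 + (2 + 5*(-1)))) = 28*((265 - 1 - 18*(2 - 5))/(-16 + (2 - 5))) = 28*((265 - 1 - 18*(-3))/(-16 - 3)) = 28*((265 - 1 + 54)/(-19)) = 28*(-1/19*318) = 28*(-318/19) = -8904/19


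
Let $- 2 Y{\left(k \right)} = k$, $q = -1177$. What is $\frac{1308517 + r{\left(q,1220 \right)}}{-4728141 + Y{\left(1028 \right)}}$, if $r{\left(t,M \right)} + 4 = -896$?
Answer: $- \frac{1307617}{4728655} \approx -0.27653$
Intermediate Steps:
$r{\left(t,M \right)} = -900$ ($r{\left(t,M \right)} = -4 - 896 = -900$)
$Y{\left(k \right)} = - \frac{k}{2}$
$\frac{1308517 + r{\left(q,1220 \right)}}{-4728141 + Y{\left(1028 \right)}} = \frac{1308517 - 900}{-4728141 - 514} = \frac{1307617}{-4728141 - 514} = \frac{1307617}{-4728655} = 1307617 \left(- \frac{1}{4728655}\right) = - \frac{1307617}{4728655}$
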